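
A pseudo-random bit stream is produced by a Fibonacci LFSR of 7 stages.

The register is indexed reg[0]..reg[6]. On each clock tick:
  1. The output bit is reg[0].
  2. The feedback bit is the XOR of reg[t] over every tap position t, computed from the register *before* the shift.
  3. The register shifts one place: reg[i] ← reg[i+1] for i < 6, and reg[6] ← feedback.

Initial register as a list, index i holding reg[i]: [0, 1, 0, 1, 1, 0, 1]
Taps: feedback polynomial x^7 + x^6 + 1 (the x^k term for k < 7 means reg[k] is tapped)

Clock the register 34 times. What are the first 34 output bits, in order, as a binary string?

0101101100100100011100001011111001

tick  register→output (feedback)
  0  0101101→0 (1)
  1  1011011→1 (0)
  2  0110110→0 (0)
  3  1101100→1 (1)
  4  1011001→1 (0)
  5  0110010→0 (0)
  6  1100100→1 (1)
  7  1001001→1 (0)
  8  0010010→0 (0)
  9  0100100→0 (0)
 10  1001000→1 (1)
 11  0010001→0 (1)
 12  0100011→0 (1)
 13  1000111→1 (0)
 14  0001110→0 (0)
 15  0011100→0 (0)
 16  0111000→0 (0)
 17  1110000→1 (1)
 18  1100001→1 (0)
 19  1000010→1 (1)
 20  0000101→0 (1)
 21  0001011→0 (1)
 22  0010111→0 (1)
 23  0101111→0 (1)
 24  1011111→1 (0)
 25  0111110→0 (0)
 26  1111100→1 (1)
 27  1111001→1 (0)
 28  1110010→1 (1)
 29  1100101→1 (0)
 30  1001010→1 (1)
 31  0010101→0 (1)
 32  0101011→0 (1)
 33  1010111→1 (0)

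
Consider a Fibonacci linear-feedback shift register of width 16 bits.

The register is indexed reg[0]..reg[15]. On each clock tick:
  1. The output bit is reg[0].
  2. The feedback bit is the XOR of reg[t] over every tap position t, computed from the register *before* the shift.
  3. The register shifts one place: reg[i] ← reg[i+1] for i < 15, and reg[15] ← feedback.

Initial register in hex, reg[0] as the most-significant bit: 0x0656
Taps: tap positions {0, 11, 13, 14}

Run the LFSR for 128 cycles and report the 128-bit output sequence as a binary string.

00000110010101101101110000111111000001011101110100001111101110011001010010100000101011111101000000100010000000000010110110110110

k : reg_k → out_k, fb_k
0: 0000011001010110 → 0, fb=1
1: 0000110010101101 → 0, fb=1
2: 0001100101011011 → 0, fb=0
3: 0011001010110110 → 0, fb=1
4: 0110010101101101 → 0, fb=1
5: 1100101011011011 → 1, fb=1
6: 1001010110110111 → 1, fb=0
7: 0010101101101110 → 0, fb=0
8: 0101011011011100 → 0, fb=0
9: 1010110110111000 → 1, fb=0
10: 0101101101110000 → 0, fb=1
11: 1011011011100001 → 1, fb=1
12: 0110110111000011 → 0, fb=1
13: 1101101110000111 → 1, fb=1
14: 1011011100001111 → 1, fb=1
15: 0110111000011111 → 0, fb=1
16: 1101110000111111 → 1, fb=0
17: 1011100001111110 → 1, fb=0
18: 0111000011111100 → 0, fb=0
19: 1110000111111000 → 1, fb=0
20: 1100001111110000 → 1, fb=0
21: 1000011111100000 → 1, fb=1
22: 0000111111000001 → 0, fb=0
23: 0001111110000010 → 0, fb=1
24: 0011111100000101 → 0, fb=1
25: 0111111000001011 → 0, fb=1
26: 1111110000010111 → 1, fb=0
27: 1111100000101110 → 1, fb=1
28: 1111000001011101 → 1, fb=1
29: 1110000010111011 → 1, fb=1
30: 1100000101110111 → 1, fb=0
31: 1000001011101110 → 1, fb=1
32: 0000010111011101 → 0, fb=0
33: 0000101110111010 → 0, fb=0
34: 0001011101110100 → 0, fb=0
35: 0010111011101000 → 0, fb=0
36: 0101110111010000 → 0, fb=1
37: 1011101110100001 → 1, fb=1
38: 0111011101000011 → 0, fb=1
39: 1110111010000111 → 1, fb=1
40: 1101110100001111 → 1, fb=1
41: 1011101000011111 → 1, fb=0
42: 0111010000111110 → 0, fb=1
43: 1110100001111101 → 1, fb=1
44: 1101000011111011 → 1, fb=1
45: 1010000111110111 → 1, fb=0
46: 0100001111101110 → 0, fb=0
47: 1000011111011100 → 1, fb=1
48: 0000111110111001 → 0, fb=1
49: 0001111101110011 → 0, fb=0
50: 0011111011100110 → 0, fb=0
51: 0111110111001100 → 0, fb=1
52: 1111101110011001 → 1, fb=0
53: 1111011100110010 → 1, fb=1
54: 1110111001100101 → 1, fb=0
55: 1101110011001010 → 1, fb=0
56: 1011100110010100 → 1, fb=1
57: 0111001100101001 → 0, fb=0
58: 1110011001010010 → 1, fb=1
59: 1100110010100101 → 1, fb=0
60: 1001100101001010 → 1, fb=0
61: 0011001010010100 → 0, fb=0
62: 0110010100101000 → 0, fb=0
63: 1100101001010000 → 1, fb=0
64: 1001010010100000 → 1, fb=1
65: 0010100101000001 → 0, fb=0
66: 0101001010000010 → 0, fb=1
67: 1010010100000101 → 1, fb=0
68: 0100101000001010 → 0, fb=1
69: 1001010000010101 → 1, fb=1
70: 0010100000101011 → 0, fb=1
71: 0101000001010111 → 0, fb=1
72: 1010000010101111 → 1, fb=1
73: 0100000101011111 → 0, fb=1
74: 1000001010111111 → 1, fb=0
75: 0000010101111110 → 0, fb=1
76: 0000101011111101 → 0, fb=0
77: 0001010111111010 → 0, fb=0
78: 0010101111110100 → 0, fb=0
79: 0101011111101000 → 0, fb=0
80: 1010111111010000 → 1, fb=0
81: 0101111110100000 → 0, fb=0
82: 1011111101000000 → 1, fb=1
83: 0111111010000001 → 0, fb=0
84: 1111110100000010 → 1, fb=0
85: 1111101000000100 → 1, fb=0
86: 1111010000001000 → 1, fb=1
87: 1110100000010001 → 1, fb=0
88: 1101000000100010 → 1, fb=0
89: 1010000001000100 → 1, fb=0
90: 0100000010001000 → 0, fb=0
91: 1000000100010000 → 1, fb=0
92: 0000001000100000 → 0, fb=0
93: 0000010001000000 → 0, fb=0
94: 0000100010000000 → 0, fb=0
95: 0001000100000000 → 0, fb=0
96: 0010001000000000 → 0, fb=0
97: 0100010000000000 → 0, fb=0
98: 1000100000000000 → 1, fb=1
99: 0001000000000001 → 0, fb=0
100: 0010000000000010 → 0, fb=1
101: 0100000000000101 → 0, fb=1
102: 1000000000001011 → 1, fb=0
103: 0000000000010110 → 0, fb=1
104: 0000000000101101 → 0, fb=1
105: 0000000001011011 → 0, fb=0
106: 0000000010110110 → 0, fb=1
107: 0000000101101101 → 0, fb=1
108: 0000001011011011 → 0, fb=0
109: 0000010110110110 → 0, fb=1
110: 0000101101101101 → 0, fb=1
111: 0001011011011011 → 0, fb=0
112: 0010110110110110 → 0, fb=1
113: 0101101101101101 → 0, fb=1
114: 1011011011011011 → 1, fb=1
115: 0110110110110111 → 0, fb=1
116: 1101101101101111 → 1, fb=1
117: 1011011011011111 → 1, fb=0
118: 0110110110111110 → 0, fb=1
119: 1101101101111101 → 1, fb=1
120: 1011011011111011 → 1, fb=1
121: 0110110111110111 → 0, fb=1
122: 1101101111101111 → 1, fb=1
123: 1011011111011111 → 1, fb=0
124: 0110111110111110 → 0, fb=1
125: 1101111101111101 → 1, fb=1
126: 1011111011111011 → 1, fb=1
127: 0111110111110111 → 0, fb=1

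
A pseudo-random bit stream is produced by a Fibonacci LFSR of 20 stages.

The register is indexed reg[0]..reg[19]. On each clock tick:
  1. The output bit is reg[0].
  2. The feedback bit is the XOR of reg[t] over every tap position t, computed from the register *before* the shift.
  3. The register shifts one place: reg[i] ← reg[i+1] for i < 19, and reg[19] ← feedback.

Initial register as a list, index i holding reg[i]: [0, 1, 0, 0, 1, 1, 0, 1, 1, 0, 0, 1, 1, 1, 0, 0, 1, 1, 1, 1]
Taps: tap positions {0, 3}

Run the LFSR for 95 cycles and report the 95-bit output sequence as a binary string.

tick  register→output (feedback)
  0  01001101100111001111→0 (0)
  1  10011011001110011110→1 (0)
  2  00110110011100111100→0 (1)
  3  01101100111001111001→0 (0)
  4  11011001110011110010→1 (0)
  5  10110011100111100100→1 (0)
  6  01100111001111001000→0 (0)
  7  11001110011110010000→1 (1)
  8  10011100111100100001→1 (0)
  9  00111001111001000010→0 (1)
 10  01110011110010000101→0 (1)
 11  11100111100100001011→1 (1)
 12  11001111001000010111→1 (1)
 13  10011110010000101111→1 (0)
 14  00111100100001011110→0 (1)
 15  01111001000010111101→0 (1)
 16  11110010000101111011→1 (0)
 17  11100100001011110110→1 (1)
 18  11001000010111101101→1 (1)
 19  10010000101111011011→1 (0)
 20  00100001011110110110→0 (0)
 21  01000010111101101100→0 (0)
 22  10000101111011011000→1 (1)
 23  00001011110110110001→0 (0)
 24  00010111101101100010→0 (1)
 25  00101111011011000101→0 (0)
 26  01011110110110001010→0 (1)
 27  10111101101100010101→1 (0)
 28  01111011011000101010→0 (1)
 29  11110110110001010101→1 (0)
 30  11101101100010101010→1 (1)
 31  11011011000101010101→1 (0)
 32  10110110001010101010→1 (0)
 33  01101100010101010100→0 (0)
 34  11011000101010101000→1 (0)
 35  10110001010101010000→1 (0)
 36  01100010101010100000→0 (0)
 37  11000101010101000000→1 (1)
 38  10001010101010000001→1 (1)
 39  00010101010100000011→0 (1)
 40  00101010101000000111→0 (0)
 41  01010101010000001110→0 (1)
 42  10101010100000011101→1 (1)
 43  01010101000000111011→0 (1)
 44  10101010000001110111→1 (1)
 45  01010100000011101111→0 (1)
 46  10101000000111011111→1 (1)
 47  01010000001110111111→0 (1)
 48  10100000011101111111→1 (1)
 49  01000000111011111111→0 (0)
 50  10000001110111111110→1 (1)
 51  00000011101111111101→0 (0)
 52  00000111011111111010→0 (0)
 53  00001110111111110100→0 (0)
 54  00011101111111101000→0 (1)
 55  00111011111111010001→0 (1)
 56  01110111111110100011→0 (1)
 57  11101111111101000111→1 (1)
 58  11011111111010001111→1 (0)
 59  10111111110100011110→1 (0)
 60  01111111101000111100→0 (1)
 61  11111111010001111001→1 (0)
 62  11111110100011110010→1 (0)
 63  11111101000111100100→1 (0)
 64  11111010001111001000→1 (0)
 65  11110100011110010000→1 (0)
 66  11101000111100100000→1 (1)
 67  11010001111001000001→1 (0)
 68  10100011110010000010→1 (1)
 69  01000111100100000101→0 (0)
 70  10001111001000001010→1 (1)
 71  00011110010000010101→0 (1)
 72  00111100100000101011→0 (1)
 73  01111001000001010111→0 (1)
 74  11110010000010101111→1 (0)
 75  11100100000101011110→1 (1)
 76  11001000001010111101→1 (1)
 77  10010000010101111011→1 (0)
 78  00100000101011110110→0 (0)
 79  01000001010111101100→0 (0)
 80  10000010101111011000→1 (1)
 81  00000101011110110001→0 (0)
 82  00001010111101100010→0 (0)
 83  00010101111011000100→0 (1)
 84  00101011110110001001→0 (0)
 85  01010111101100010010→0 (1)
 86  10101111011000100101→1 (1)
 87  01011110110001001011→0 (1)
 88  10111101100010010111→1 (0)
 89  01111011000100101110→0 (1)
 90  11110110001001011101→1 (0)
 91  11101100010010111010→1 (1)
 92  11011000100101110101→1 (0)
 93  10110001001011101010→1 (0)
 94  01100010010111010100→0 (0)

01001101100111001111001000010111101101100010101010100000011101111111101000111100100000101011110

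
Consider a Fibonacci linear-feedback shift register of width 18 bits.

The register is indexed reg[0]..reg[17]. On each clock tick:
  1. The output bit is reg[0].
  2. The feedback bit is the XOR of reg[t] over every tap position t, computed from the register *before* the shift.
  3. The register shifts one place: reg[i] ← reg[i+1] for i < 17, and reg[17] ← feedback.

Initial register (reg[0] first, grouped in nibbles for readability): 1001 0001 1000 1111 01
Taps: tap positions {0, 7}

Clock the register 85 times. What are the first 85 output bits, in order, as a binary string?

step | reg (before) | out | fb
   0 | 100100011000111101 | 1 | 0
   1 | 001000110001111010 | 0 | 1
   2 | 010001100011110101 | 0 | 0
   3 | 100011000111101010 | 1 | 1
   4 | 000110001111010101 | 0 | 0
   5 | 001100011110101010 | 0 | 1
   6 | 011000111101010101 | 0 | 1
   7 | 110001111010101011 | 1 | 0
   8 | 100011110101010110 | 1 | 0
   9 | 000111101010101100 | 0 | 0
  10 | 001111010101011000 | 0 | 1
  11 | 011110101010110001 | 0 | 0
  12 | 111101010101100010 | 1 | 0
  13 | 111010101011000100 | 1 | 1
  14 | 110101010110001001 | 1 | 0
  15 | 101010101100010010 | 1 | 1
  16 | 010101011000100101 | 0 | 1
  17 | 101010110001001011 | 1 | 0
  18 | 010101100010010110 | 0 | 0
  19 | 101011000100101100 | 1 | 1
  20 | 010110001001011001 | 0 | 0
  21 | 101100010010110010 | 1 | 0
  22 | 011000100101100100 | 0 | 0
  23 | 110001001011001000 | 1 | 1
  24 | 100010010110010001 | 1 | 0
  25 | 000100101100100010 | 0 | 0
  26 | 001001011001000100 | 0 | 1
  27 | 010010110010001001 | 0 | 1
  28 | 100101100100010011 | 1 | 1
  29 | 001011001000100111 | 0 | 0
  30 | 010110010001001110 | 0 | 1
  31 | 101100100010011101 | 1 | 1
  32 | 011001000100111011 | 0 | 0
  33 | 110010001001110110 | 1 | 1
  34 | 100100010011101101 | 1 | 0
  35 | 001000100111011010 | 0 | 0
  36 | 010001001110110100 | 0 | 0
  37 | 100010011101101000 | 1 | 0
  38 | 000100111011010000 | 0 | 1
  39 | 001001110110100001 | 0 | 1
  40 | 010011101101000011 | 0 | 0
  41 | 100111011010000110 | 1 | 0
  42 | 001110110100001100 | 0 | 1
  43 | 011101101000011001 | 0 | 0
  44 | 111011010000110010 | 1 | 0
  45 | 110110100001100100 | 1 | 1
  46 | 101101000011001001 | 1 | 1
  47 | 011010000110010011 | 0 | 0
  48 | 110100001100100110 | 1 | 1
  49 | 101000011001001101 | 1 | 0
  50 | 010000110010011010 | 0 | 1
  51 | 100001100100110101 | 1 | 1
  52 | 000011001001101011 | 0 | 0
  53 | 000110010011010110 | 0 | 1
  54 | 001100100110101101 | 0 | 0
  55 | 011001001101011010 | 0 | 0
  56 | 110010011010110100 | 1 | 0
  57 | 100100110101101000 | 1 | 0
  58 | 001001101011010000 | 0 | 0
  59 | 010011010110100000 | 0 | 1
  60 | 100110101101000001 | 1 | 1
  61 | 001101011010000011 | 0 | 1
  62 | 011010110100000111 | 0 | 1
  63 | 110101101000001111 | 1 | 1
  64 | 101011010000011111 | 1 | 0
  65 | 010110100000111110 | 0 | 0
  66 | 101101000001111100 | 1 | 1
  67 | 011010000011111001 | 0 | 0
  68 | 110100000111110010 | 1 | 1
  69 | 101000001111100101 | 1 | 1
  70 | 010000011111001011 | 0 | 1
  71 | 100000111110010111 | 1 | 0
  72 | 000001111100101110 | 0 | 1
  73 | 000011111001011101 | 0 | 1
  74 | 000111110010111011 | 0 | 1
  75 | 001111100101110111 | 0 | 0
  76 | 011111001011101110 | 0 | 0
  77 | 111110010111011100 | 1 | 0
  78 | 111100101110111000 | 1 | 1
  79 | 111001011101110001 | 1 | 0
  80 | 110010111011100010 | 1 | 0
  81 | 100101110111000100 | 1 | 0
  82 | 001011101110001000 | 0 | 0
  83 | 010111011100010000 | 0 | 1
  84 | 101110111000100001 | 1 | 0

1001000110001111010101011000100101100100010011101101000011001001101011010000011111001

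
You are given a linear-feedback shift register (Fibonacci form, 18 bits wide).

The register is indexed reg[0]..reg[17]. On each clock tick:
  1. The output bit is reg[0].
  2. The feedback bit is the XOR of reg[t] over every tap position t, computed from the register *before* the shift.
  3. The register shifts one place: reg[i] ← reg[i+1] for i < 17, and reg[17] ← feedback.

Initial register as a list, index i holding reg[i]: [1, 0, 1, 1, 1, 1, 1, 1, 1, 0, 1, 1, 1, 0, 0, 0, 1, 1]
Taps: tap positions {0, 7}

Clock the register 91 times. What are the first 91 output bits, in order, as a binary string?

1011111110111000110110001111010100101000100110000101100100101101001100111110110100110001010

k : reg_k → out_k, fb_k
0: 101111111011100011 → 1, fb=0
1: 011111110111000110 → 0, fb=1
2: 111111101110001101 → 1, fb=1
3: 111111011100011011 → 1, fb=0
4: 111110111000110110 → 1, fb=0
5: 111101110001101100 → 1, fb=0
6: 111011100011011000 → 1, fb=1
7: 110111000110110001 → 1, fb=1
8: 101110001101100011 → 1, fb=1
9: 011100011011000111 → 0, fb=1
10: 111000110110001111 → 1, fb=0
11: 110001101100011110 → 1, fb=1
12: 100011011000111101 → 1, fb=0
13: 000110110001111010 → 0, fb=1
14: 001101100011110101 → 0, fb=0
15: 011011000111101010 → 0, fb=0
16: 110110001111010100 → 1, fb=1
17: 101100011110101001 → 1, fb=0
18: 011000111101010010 → 0, fb=1
19: 110001111010100101 → 1, fb=0
20: 100011110101001010 → 1, fb=0
21: 000111101010010100 → 0, fb=0
22: 001111010100101000 → 0, fb=1
23: 011110101001010001 → 0, fb=0
24: 111101010010100010 → 1, fb=0
25: 111010100101000100 → 1, fb=1
26: 110101001010001001 → 1, fb=1
27: 101010010100010011 → 1, fb=0
28: 010100101000100110 → 0, fb=0
29: 101001010001001100 → 1, fb=0
30: 010010100010011000 → 0, fb=0
31: 100101000100110000 → 1, fb=1
32: 001010001001100001 → 0, fb=0
33: 010100010011000010 → 0, fb=1
34: 101000100110000101 → 1, fb=1
35: 010001001100001011 → 0, fb=0
36: 100010011000010110 → 1, fb=0
37: 000100110000101100 → 0, fb=1
38: 001001100001011001 → 0, fb=0
39: 010011000010110010 → 0, fb=0
40: 100110000101100100 → 1, fb=1
41: 001100001011001001 → 0, fb=0
42: 011000010110010010 → 0, fb=1
43: 110000101100100101 → 1, fb=1
44: 100001011001001011 → 1, fb=0
45: 000010110010010110 → 0, fb=1
46: 000101100100101101 → 0, fb=0
47: 001011001001011010 → 0, fb=0
48: 010110010010110100 → 0, fb=1
49: 101100100101101001 → 1, fb=1
50: 011001001011010011 → 0, fb=0
51: 110010010110100110 → 1, fb=0
52: 100100101101001100 → 1, fb=1
53: 001001011010011001 → 0, fb=1
54: 010010110100110011 → 0, fb=1
55: 100101101001100111 → 1, fb=1
56: 001011010011001111 → 0, fb=1
57: 010110100110011111 → 0, fb=0
58: 101101001100111110 → 1, fb=1
59: 011010011001111101 → 0, fb=1
60: 110100110011111011 → 1, fb=0
61: 101001100111110110 → 1, fb=1
62: 010011001111101101 → 0, fb=0
63: 100110011111011010 → 1, fb=0
64: 001100111110110100 → 0, fb=1
65: 011001111101101001 → 0, fb=1
66: 110011111011010011 → 1, fb=0
67: 100111110110100110 → 1, fb=0
68: 001111101101001100 → 0, fb=0
69: 011111011010011000 → 0, fb=1
70: 111110110100110001 → 1, fb=0
71: 111101101001100010 → 1, fb=1
72: 111011010011000101 → 1, fb=0
73: 110110100110001010 → 1, fb=1
74: 101101001100010101 → 1, fb=1
75: 011010011000101011 → 0, fb=1
76: 110100110001010111 → 1, fb=0
77: 101001100010101110 → 1, fb=1
78: 010011000101011101 → 0, fb=0
79: 100110001010111010 → 1, fb=1
80: 001100010101110101 → 0, fb=1
81: 011000101011101011 → 0, fb=0
82: 110001010111010110 → 1, fb=0
83: 100010101110101100 → 1, fb=1
84: 000101011101011001 → 0, fb=1
85: 001010111010110011 → 0, fb=1
86: 010101110101100111 → 0, fb=1
87: 101011101011001111 → 1, fb=1
88: 010111010110011111 → 0, fb=1
89: 101110101100111111 → 1, fb=1
90: 011101011001111111 → 0, fb=1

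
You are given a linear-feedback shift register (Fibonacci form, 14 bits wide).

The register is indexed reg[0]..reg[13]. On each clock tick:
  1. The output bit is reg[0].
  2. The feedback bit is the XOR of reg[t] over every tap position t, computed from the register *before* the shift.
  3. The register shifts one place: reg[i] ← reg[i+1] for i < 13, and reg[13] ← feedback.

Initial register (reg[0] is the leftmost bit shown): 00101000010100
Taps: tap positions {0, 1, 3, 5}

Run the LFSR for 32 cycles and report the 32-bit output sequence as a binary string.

tick  register→output (feedback)
  0  00101000010100→0 (0)
  1  01010000101000→0 (0)
  2  10100001010000→1 (1)
  3  01000010100001→0 (1)
  4  10000101000011→1 (0)
  5  00001010000110→0 (0)
  6  00010100001100→0 (0)
  7  00101000011000→0 (0)
  8  01010000110000→0 (0)
  9  10100001100000→1 (1)
 10  01000011000001→0 (1)
 11  10000110000011→1 (0)
 12  00001100000110→0 (1)
 13  00011000001101→0 (1)
 14  00110000011011→0 (1)
 15  01100000110111→0 (1)
 16  11000001101111→1 (0)
 17  10000011011110→1 (1)
 18  00000110111101→0 (1)
 19  00001101111011→0 (1)
 20  00011011110111→0 (1)
 21  00110111101111→0 (0)
 22  01101111011110→0 (0)
 23  11011110111100→1 (0)
 24  10111101111000→1 (1)
 25  01111011110001→0 (0)
 26  11110111100010→1 (0)
 27  11101111000100→1 (1)
 28  11011110001001→1 (0)
 29  10111100010010→1 (1)
 30  01111000100101→0 (0)
 31  11110001001010→1 (1)

00101000010100001100000110111101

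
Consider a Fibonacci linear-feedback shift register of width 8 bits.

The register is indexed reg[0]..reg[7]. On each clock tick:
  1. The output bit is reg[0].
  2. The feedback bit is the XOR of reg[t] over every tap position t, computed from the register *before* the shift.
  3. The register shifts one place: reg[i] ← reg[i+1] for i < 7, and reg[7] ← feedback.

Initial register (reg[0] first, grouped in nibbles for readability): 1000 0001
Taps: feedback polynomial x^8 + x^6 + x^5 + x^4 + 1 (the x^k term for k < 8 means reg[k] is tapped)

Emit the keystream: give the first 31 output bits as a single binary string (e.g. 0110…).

1000000111010010001110001000000

step | reg (before) | out | fb
   0 | 10000001 | 1 | 1
   1 | 00000011 | 0 | 1
   2 | 00000111 | 0 | 0
   3 | 00001110 | 0 | 1
   4 | 00011101 | 0 | 0
   5 | 00111010 | 0 | 0
   6 | 01110100 | 0 | 1
   7 | 11101001 | 1 | 0
   8 | 11010010 | 1 | 0
   9 | 10100100 | 1 | 0
  10 | 01001000 | 0 | 1
  11 | 10010001 | 1 | 1
  12 | 00100011 | 0 | 1
  13 | 01000111 | 0 | 0
  14 | 10001110 | 1 | 0
  15 | 00011100 | 0 | 0
  16 | 00111000 | 0 | 1
  17 | 01110001 | 0 | 0
  18 | 11100010 | 1 | 0
  19 | 11000100 | 1 | 0
  20 | 10001000 | 1 | 0
  21 | 00010000 | 0 | 0
  22 | 00100000 | 0 | 0
  23 | 01000000 | 0 | 0
  24 | 10000000 | 1 | 1
  25 | 00000001 | 0 | 0
  26 | 00000010 | 0 | 1
  27 | 00000101 | 0 | 1
  28 | 00001011 | 0 | 0
  29 | 00010110 | 0 | 0
  30 | 00101100 | 0 | 0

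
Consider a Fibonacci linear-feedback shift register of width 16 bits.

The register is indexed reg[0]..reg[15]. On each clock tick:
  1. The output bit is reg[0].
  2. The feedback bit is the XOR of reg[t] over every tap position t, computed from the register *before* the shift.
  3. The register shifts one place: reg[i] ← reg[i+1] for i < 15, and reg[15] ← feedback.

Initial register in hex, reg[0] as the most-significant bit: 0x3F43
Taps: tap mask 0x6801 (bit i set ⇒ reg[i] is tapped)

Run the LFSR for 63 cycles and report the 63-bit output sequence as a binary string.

001111110100001110111011001100000011000010000101110100000000010

k : reg_k → out_k, fb_k
0: 0011111101000011 → 0, fb=1
1: 0111111010000111 → 0, fb=0
2: 1111110100001110 → 1, fb=1
3: 1111101000011101 → 1, fb=1
4: 1111010000111011 → 1, fb=1
5: 1110100001110111 → 1, fb=0
6: 1101000011101110 → 1, fb=1
7: 1010000111011101 → 1, fb=1
8: 0100001110111011 → 0, fb=0
9: 1000011101110110 → 1, fb=0
10: 0000111011101100 → 0, fb=1
11: 0001110111011001 → 0, fb=1
12: 0011101110110011 → 0, fb=0
13: 0111011101100110 → 0, fb=0
14: 1110111011001100 → 1, fb=0
15: 1101110110011000 → 1, fb=0
16: 1011101100110000 → 1, fb=0
17: 0111011001100000 → 0, fb=0
18: 1110110011000000 → 1, fb=1
19: 1101100110000001 → 1, fb=1
20: 1011001100000011 → 1, fb=0
21: 0110011000000110 → 0, fb=0
22: 1100110000001100 → 1, fb=0
23: 1001100000011000 → 1, fb=0
24: 0011000000110000 → 0, fb=1
25: 0110000001100001 → 0, fb=0
26: 1100000011000010 → 1, fb=0
27: 1000000110000100 → 1, fb=0
28: 0000001100001000 → 0, fb=0
29: 0000011000010000 → 0, fb=1
30: 0000110000100001 → 0, fb=0
31: 0001100001000010 → 0, fb=1
32: 0011000010000101 → 0, fb=1
33: 0110000100001011 → 0, fb=1
34: 1100001000010111 → 1, fb=0
35: 1000010000101110 → 1, fb=1
36: 0000100001011101 → 0, fb=0
37: 0001000010111010 → 0, fb=0
38: 0010000101110100 → 0, fb=0
39: 0100001011101000 → 0, fb=0
40: 1000010111010000 → 1, fb=0
41: 0000101110100000 → 0, fb=0
42: 0001011101000000 → 0, fb=0
43: 0010111010000000 → 0, fb=0
44: 0101110100000000 → 0, fb=0
45: 1011101000000000 → 1, fb=1
46: 0111010000000001 → 0, fb=0
47: 1110100000000010 → 1, fb=0
48: 1101000000000100 → 1, fb=0
49: 1010000000001000 → 1, fb=1
50: 0100000000010001 → 0, fb=1
51: 1000000000100011 → 1, fb=0
52: 0000000001000110 → 0, fb=0
53: 0000000010001100 → 0, fb=1
54: 0000000100011001 → 0, fb=1
55: 0000001000110011 → 0, fb=0
56: 0000010001100110 → 0, fb=0
57: 0000100011001100 → 0, fb=1
58: 0001000110011001 → 0, fb=1
59: 0010001100110011 → 0, fb=0
60: 0100011001100110 → 0, fb=0
61: 1000110011001100 → 1, fb=0
62: 0001100110011000 → 0, fb=1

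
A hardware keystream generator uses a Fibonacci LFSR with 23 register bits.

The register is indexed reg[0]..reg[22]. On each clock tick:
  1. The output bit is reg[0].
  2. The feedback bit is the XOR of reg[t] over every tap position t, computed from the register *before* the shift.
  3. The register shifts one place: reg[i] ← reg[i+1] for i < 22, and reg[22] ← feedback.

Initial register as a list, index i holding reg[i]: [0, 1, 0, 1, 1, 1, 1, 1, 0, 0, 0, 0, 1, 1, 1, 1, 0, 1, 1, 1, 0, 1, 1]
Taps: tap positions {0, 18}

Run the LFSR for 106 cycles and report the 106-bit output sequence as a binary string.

tick  register→output (feedback)
  0  01011111000011110111011→0 (1)
  1  10111110000111101110111→1 (0)
  2  01111100001111011101110→0 (0)
  3  11111000011110111011100→1 (0)
  4  11110000111101110111000→1 (0)
  5  11100001111011101110000→1 (0)
  6  11000011110111011100000→1 (1)
  7  10000111101110111000001→1 (1)
  8  00001111011101110000011→0 (0)
  9  00011110111011100000110→0 (0)
 10  00111101110111000001100→0 (0)
 11  01111011101110000011000→0 (1)
 12  11110111011100000110001→1 (0)
 13  11101110111000001100010→1 (1)
 14  11011101110000011000101→1 (1)
 15  10111011100000110001011→1 (1)
 16  01110111000001100010111→0 (1)
 17  11101110000011000101111→1 (1)
 18  11011100000110001011111→1 (0)
 19  10111000001100010111110→1 (0)
 20  01110000011000101111100→0 (1)
 21  11100000110001011111001→1 (0)
 22  11000001100010111110010→1 (0)
 23  10000011000101111100100→1 (1)
 24  00000110001011111001001→0 (0)
 25  00001100010111110010010→0 (1)
 26  00011000101111100100101→0 (0)
 27  00110001011111001001010→0 (0)
 28  01100010111110010010100→0 (1)
 29  11000101111100100101001→1 (1)
 30  10001011111001001010011→1 (0)
 31  00010111110010010100110→0 (0)
 32  00101111100100101001100→0 (0)
 33  01011111001001010011000→0 (1)
 34  10111110010010100110001→1 (0)
 35  01111100100101001100010→0 (0)
 36  11111001001010011000100→1 (1)
 37  11110010010100110001001→1 (1)
 38  11100100101001100010011→1 (0)
 39  11001001010011000100110→1 (1)
 40  10010010100110001001101→1 (1)
 41  00100101001100010011011→0 (1)
 42  01001010011000100110111→0 (1)
 43  10010100110001001101111→1 (1)
 44  00101001100010011011111→0 (1)
 45  01010011000100110111111→0 (1)
 46  10100110001001101111111→1 (0)
 47  01001100010011011111110→0 (1)
 48  10011000100110111111101→1 (0)
 49  00110001001101111111010→0 (1)
 50  01100010011011111110101→0 (1)
 51  11000100110111111101011→1 (1)
 52  10001001101111111010111→1 (0)
 53  00010011011111110101110→0 (0)
 54  00100110111111101011100→0 (1)
 55  01001101111111010111001→0 (1)
 56  10011011111110101110011→1 (0)
 57  00110111111101011100110→0 (0)
 58  01101111111010111001100→0 (0)
 59  11011111110101110011000→1 (0)
 60  10111111101011100110000→1 (0)
 61  01111111010111001100000→0 (0)
 62  11111110101110011000000→1 (1)
 63  11111101011100110000001→1 (1)
 64  11111010111001100000011→1 (1)
 65  11110101110011000000111→1 (1)
 66  11101011100110000001111→1 (1)
 67  11010111001100000011111→1 (0)
 68  10101110011000000111110→1 (0)
 69  01011100110000001111100→0 (1)
 70  10111001100000011111001→1 (0)
 71  01110011000000111110010→0 (1)
 72  11100110000001111100101→1 (1)
 73  11001100000011111001011→1 (1)
 74  10011000000111110010111→1 (0)
 75  00110000001111100101110→0 (0)
 76  01100000011111001011100→0 (1)
 77  11000000111110010111001→1 (0)
 78  10000001111100101110010→1 (0)
 79  00000011111001011100100→0 (0)
 80  00000111110010111001000→0 (0)
 81  00001111100101110010000→0 (1)
 82  00011111001011100100001→0 (0)
 83  00111110010111001000010→0 (0)
 84  01111100101110010000100→0 (0)
 85  11111001011100100001000→1 (1)
 86  11110010111001000010001→1 (0)
 87  11100101110010000100010→1 (1)
 88  11001011100100001000101→1 (1)
 89  10010111001000010001011→1 (1)
 90  00101110010000100010111→0 (1)
 91  01011100100001000101111→0 (0)
 92  10111001000010001011110→1 (0)
 93  01110010000100010111100→0 (1)
 94  11100100001000101111001→1 (0)
 95  11001000010001011110010→1 (0)
 96  10010000100010111100100→1 (1)
 97  00100001000101111001001→0 (0)
 98  01000010001011110010010→0 (1)
 99  10000100010111100100101→1 (1)
100  00001000101111001001011→0 (0)
101  00010001011110010010110→0 (1)
102  00100010111100100101101→0 (0)
103  01000101111001001011010→0 (1)
104  10001011110010010110101→1 (0)
105  00010111100100101101010→0 (0)

0101111100001111011101110000011000101111100100101001100010011011111110101110011000000111110010111001000010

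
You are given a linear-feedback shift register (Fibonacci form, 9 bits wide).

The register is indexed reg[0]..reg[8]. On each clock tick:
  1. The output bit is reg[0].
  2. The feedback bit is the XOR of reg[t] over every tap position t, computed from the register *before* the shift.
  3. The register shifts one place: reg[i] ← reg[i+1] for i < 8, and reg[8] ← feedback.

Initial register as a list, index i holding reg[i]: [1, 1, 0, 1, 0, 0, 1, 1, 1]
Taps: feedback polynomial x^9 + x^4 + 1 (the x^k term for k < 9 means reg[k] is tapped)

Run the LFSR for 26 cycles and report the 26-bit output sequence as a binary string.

tick  register→output (feedback)
  0  110100111→1 (1)
  1  101001111→1 (1)
  2  010011111→0 (1)
  3  100111111→1 (0)
  4  001111110→0 (1)
  5  011111101→0 (1)
  6  111111011→1 (0)
  7  111110110→1 (0)
  8  111101100→1 (1)
  9  111011001→1 (0)
 10  110110010→1 (0)
 11  101100100→1 (1)
 12  011001001→0 (0)
 13  110010010→1 (0)
 14  100100100→1 (1)
 15  001001001→0 (0)
 16  010010010→0 (1)
 17  100100101→1 (1)
 18  001001011→0 (0)
 19  010010110→0 (1)
 20  100101101→1 (1)
 21  001011011→0 (1)
 22  010110111→0 (1)
 23  101101111→1 (1)
 24  011011111→0 (1)
 25  110111111→1 (0)

11010011111101100100100101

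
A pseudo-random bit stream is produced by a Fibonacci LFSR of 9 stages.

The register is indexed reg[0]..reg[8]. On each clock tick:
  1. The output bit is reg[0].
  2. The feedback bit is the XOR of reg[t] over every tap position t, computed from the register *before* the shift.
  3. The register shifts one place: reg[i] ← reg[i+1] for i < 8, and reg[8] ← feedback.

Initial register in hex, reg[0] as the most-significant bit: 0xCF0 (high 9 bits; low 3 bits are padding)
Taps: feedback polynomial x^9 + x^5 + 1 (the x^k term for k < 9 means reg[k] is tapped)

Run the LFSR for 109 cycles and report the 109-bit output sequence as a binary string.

tick  register→output (feedback)
  0  110011110→1 (0)
  1  100111100→1 (0)
  2  001111000→0 (1)
  3  011110001→0 (0)
  4  111100010→1 (1)
  5  111000101→1 (1)
  6  110001011→1 (0)
  7  100010110→1 (1)
  8  000101101→0 (1)
  9  001011011→0 (1)
 10  010110111→0 (0)
 11  101101110→1 (0)
 12  011011100→0 (1)
 13  110111001→1 (0)
 14  101110010→1 (1)
 15  011100101→0 (0)
 16  111001010→1 (0)
 17  110010100→1 (1)
 18  100101001→1 (0)
 19  001010010→0 (0)
 20  010100100→0 (0)
 21  101001000→1 (0)
 22  010010000→0 (0)
 23  100100000→1 (1)
 24  001000001→0 (0)
 25  010000010→0 (0)
 26  100000100→1 (1)
 27  000001001→0 (1)
 28  000010011→0 (0)
 29  000100110→0 (0)
 30  001001100→0 (1)
 31  010011001→0 (1)
 32  100110011→1 (1)
 33  001100111→0 (0)
 34  011001110→0 (1)
 35  110011101→1 (0)
 36  100111010→1 (0)
 37  001110100→0 (0)
 38  011101000→0 (1)
 39  111010001→1 (1)
 40  110100011→1 (1)
 41  101000111→1 (1)
 42  010001111→0 (1)
 43  100011111→1 (0)
 44  000111110→0 (1)
 45  001111101→0 (1)
 46  011111011→0 (1)
 47  111110111→1 (1)
 48  111101111→1 (0)
 49  111011110→1 (0)
 50  110111100→1 (0)
 51  101111000→1 (0)
 52  011110000→0 (0)
 53  111100000→1 (1)
 54  111000001→1 (1)
 55  110000011→1 (1)
 56  100000111→1 (1)
 57  000001111→0 (1)
 58  000011111→0 (1)
 59  000111111→0 (1)
 60  001111111→0 (1)
 61  011111111→0 (1)
 62  111111111→1 (0)
 63  111111110→1 (0)
 64  111111100→1 (0)
 65  111111000→1 (0)
 66  111110000→1 (1)
 67  111100001→1 (1)
 68  111000011→1 (1)
 69  110000111→1 (1)
 70  100001111→1 (0)
 71  000011110→0 (1)
 72  000111101→0 (1)
 73  001111011→0 (1)
 74  011110111→0 (0)
 75  111101110→1 (0)
 76  111011100→1 (0)
 77  110111000→1 (0)
 78  101110000→1 (1)
 79  011100001→0 (0)
 80  111000010→1 (1)
 81  110000101→1 (1)
 82  100001011→1 (0)
 83  000010110→0 (0)
 84  000101100→0 (1)
 85  001011001→0 (1)
 86  010110011→0 (0)
 87  101100110→1 (1)
 88  011001101→0 (1)
 89  110011011→1 (0)
 90  100110110→1 (1)
 91  001101101→0 (1)
 92  011011011→0 (1)
 93  110110111→1 (1)
 94  101101111→1 (0)
 95  011011110→0 (1)
 96  110111101→1 (0)
 97  101111010→1 (0)
 98  011110100→0 (0)
 99  111101000→1 (0)
100  111010000→1 (1)
101  110100001→1 (1)
102  101000011→1 (1)
103  010000111→0 (0)
104  100001110→1 (0)
105  000011100→0 (1)
106  000111001→0 (1)
107  001110011→0 (0)
108  011100110→0 (0)

1100111100010110111001010010000010011001110100011111011110000011111111100001111011100001011001101101111010000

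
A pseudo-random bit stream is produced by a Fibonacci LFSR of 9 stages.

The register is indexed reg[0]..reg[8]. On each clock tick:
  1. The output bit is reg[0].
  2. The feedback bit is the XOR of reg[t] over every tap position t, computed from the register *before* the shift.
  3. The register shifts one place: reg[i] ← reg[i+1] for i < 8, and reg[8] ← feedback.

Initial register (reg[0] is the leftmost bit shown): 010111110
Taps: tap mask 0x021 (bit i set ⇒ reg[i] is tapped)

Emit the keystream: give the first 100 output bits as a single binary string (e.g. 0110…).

0101111101011010000011011101101101011000001011101111100011110011010011010111000110100010111111101001

tick  register→output (feedback)
  0  010111110→0 (1)
  1  101111101→1 (0)
  2  011111010→0 (1)
  3  111110101→1 (1)
  4  111101011→1 (0)
  5  111010110→1 (1)
  6  110101101→1 (0)
  7  101011010→1 (0)
  8  010110100→0 (0)
  9  101101000→1 (0)
 10  011010000→0 (0)
 11  110100000→1 (1)
 12  101000001→1 (1)
 13  010000011→0 (0)
 14  100000110→1 (1)
 15  000001101→0 (1)
 16  000011011→0 (1)
 17  000110111→0 (0)
 18  001101110→0 (1)
 19  011011101→0 (1)
 20  110111011→1 (0)
 21  101110110→1 (1)
 22  011101101→0 (1)
 23  111011011→1 (0)
 24  110110110→1 (1)
 25  101101101→1 (0)
 26  011011010→0 (1)
 27  110110101→1 (1)
 28  101101011→1 (0)
 29  011010110→0 (0)
 30  110101100→1 (0)
 31  101011000→1 (0)
 32  010110000→0 (0)
 33  101100000→1 (1)
 34  011000001→0 (0)
 35  110000010→1 (1)
 36  100000101→1 (1)
 37  000001011→0 (1)
 38  000010111→0 (0)
 39  000101110→0 (1)
 40  001011101→0 (1)
 41  010111011→0 (1)
 42  101110111→1 (1)
 43  011101111→0 (1)
 44  111011111→1 (0)
 45  110111110→1 (0)
 46  101111100→1 (0)
 47  011111000→0 (1)
 48  111110001→1 (1)
 49  111100011→1 (1)
 50  111000111→1 (1)
 51  110001111→1 (0)
 52  100011110→1 (0)
 53  000111100→0 (1)
 54  001111001→0 (1)
 55  011110011→0 (0)
 56  111100110→1 (1)
 57  111001101→1 (0)
 58  110011010→1 (0)
 59  100110100→1 (1)
 60  001101001→0 (1)
 61  011010011→0 (0)
 62  110100110→1 (1)
 63  101001101→1 (0)
 64  010011010→0 (1)
 65  100110101→1 (1)
 66  001101011→0 (1)
 67  011010111→0 (0)
 68  110101110→1 (0)
 69  101011100→1 (0)
 70  010111000→0 (1)
 71  101110001→1 (1)
 72  011100011→0 (0)
 73  111000110→1 (1)
 74  110001101→1 (0)
 75  100011010→1 (0)
 76  000110100→0 (0)
 77  001101000→0 (1)
 78  011010001→0 (0)
 79  110100010→1 (1)
 80  101000101→1 (1)
 81  010001011→0 (1)
 82  100010111→1 (1)
 83  000101111→0 (1)
 84  001011111→0 (1)
 85  010111111→0 (1)
 86  101111111→1 (0)
 87  011111110→0 (1)
 88  111111101→1 (0)
 89  111111010→1 (0)
 90  111110100→1 (1)
 91  111101001→1 (0)
 92  111010010→1 (1)
 93  110100101→1 (1)
 94  101001011→1 (0)
 95  010010110→0 (0)
 96  100101100→1 (0)
 97  001011000→0 (1)
 98  010110001→0 (0)
 99  101100010→1 (1)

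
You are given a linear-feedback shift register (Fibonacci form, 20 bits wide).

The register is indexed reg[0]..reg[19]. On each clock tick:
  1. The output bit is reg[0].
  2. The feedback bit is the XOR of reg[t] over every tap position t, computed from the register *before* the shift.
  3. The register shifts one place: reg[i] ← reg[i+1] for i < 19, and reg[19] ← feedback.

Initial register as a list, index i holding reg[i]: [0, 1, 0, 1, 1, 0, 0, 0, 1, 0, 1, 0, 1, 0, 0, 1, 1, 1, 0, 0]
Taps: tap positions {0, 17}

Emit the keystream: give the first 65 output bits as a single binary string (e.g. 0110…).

step | reg (before) | out | fb
   0 | 01011000101010011100 | 0 | 1
   1 | 10110001010100111001 | 1 | 1
   2 | 01100010101001110011 | 0 | 0
   3 | 11000101010011100110 | 1 | 0
   4 | 10001010100111001100 | 1 | 0
   5 | 00010101001110011000 | 0 | 0
   6 | 00101010011100110000 | 0 | 0
   7 | 01010100111001100000 | 0 | 0
   8 | 10101001110011000000 | 1 | 1
   9 | 01010011100110000001 | 0 | 0
  10 | 10100111001100000010 | 1 | 1
  11 | 01001110011000000101 | 0 | 1
  12 | 10011100110000001011 | 1 | 1
  13 | 00111001100000010111 | 0 | 1
  14 | 01110011000000101111 | 0 | 1
  15 | 11100110000001011111 | 1 | 0
  16 | 11001100000010111110 | 1 | 0
  17 | 10011000000101111100 | 1 | 0
  18 | 00110000001011111000 | 0 | 0
  19 | 01100000010111110000 | 0 | 0
  20 | 11000000101111100000 | 1 | 1
  21 | 10000001011111000001 | 1 | 1
  22 | 00000010111110000011 | 0 | 0
  23 | 00000101111100000110 | 0 | 1
  24 | 00001011111000001101 | 0 | 1
  25 | 00010111110000011011 | 0 | 0
  26 | 00101111100000110110 | 0 | 1
  27 | 01011111000001101101 | 0 | 1
  28 | 10111110000011011011 | 1 | 1
  29 | 01111100000110110111 | 0 | 1
  30 | 11111000001101101111 | 1 | 0
  31 | 11110000011011011110 | 1 | 0
  32 | 11100000110110111100 | 1 | 0
  33 | 11000001101101111000 | 1 | 1
  34 | 10000011011011110001 | 1 | 1
  35 | 00000110110111100011 | 0 | 0
  36 | 00001101101111000110 | 0 | 1
  37 | 00011011011110001101 | 0 | 1
  38 | 00110110111100011011 | 0 | 0
  39 | 01101101111000110110 | 0 | 1
  40 | 11011011110001101101 | 1 | 0
  41 | 10110111100011011010 | 1 | 1
  42 | 01101111000110110101 | 0 | 1
  43 | 11011110001101101011 | 1 | 1
  44 | 10111100011011010111 | 1 | 0
  45 | 01111000110110101110 | 0 | 1
  46 | 11110001101101011101 | 1 | 0
  47 | 11100011011010111010 | 1 | 1
  48 | 11000110110101110101 | 1 | 0
  49 | 10001101101011101010 | 1 | 1
  50 | 00011011010111010101 | 0 | 1
  51 | 00110110101110101011 | 0 | 0
  52 | 01101101011101010110 | 0 | 1
  53 | 11011010111010101101 | 1 | 0
  54 | 10110101110101011010 | 1 | 1
  55 | 01101011101010110101 | 0 | 1
  56 | 11010111010101101011 | 1 | 1
  57 | 10101110101011010111 | 1 | 0
  58 | 01011101010110101110 | 0 | 1
  59 | 10111010101101011101 | 1 | 0
  60 | 01110101011010111010 | 0 | 0
  61 | 11101010110101110100 | 1 | 0
  62 | 11010101101011101000 | 1 | 1
  63 | 10101011010111010001 | 1 | 1
  64 | 01010110101110100011 | 0 | 0

01011000101010011100110000001011111000001101101111000110110101110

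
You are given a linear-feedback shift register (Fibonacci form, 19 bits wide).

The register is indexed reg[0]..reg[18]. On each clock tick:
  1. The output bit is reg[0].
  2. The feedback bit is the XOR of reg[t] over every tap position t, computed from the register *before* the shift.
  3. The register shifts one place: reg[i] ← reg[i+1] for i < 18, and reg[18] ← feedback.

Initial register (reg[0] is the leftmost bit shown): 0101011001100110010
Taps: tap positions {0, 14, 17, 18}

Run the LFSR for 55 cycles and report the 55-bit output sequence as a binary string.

k : reg_k → out_k, fb_k
0: 0101011001100110010 → 0, fb=0
1: 1010110011001100100 → 1, fb=1
2: 0101100110011001001 → 0, fb=1
3: 1011001100110010011 → 1, fb=0
4: 0110011001100100110 → 0, fb=1
5: 1100110011001001101 → 1, fb=0
6: 1001100110010011010 → 1, fb=1
7: 0011001100100110101 → 0, fb=0
8: 0110011001001101010 → 0, fb=1
9: 1100110010011010101 → 1, fb=1
10: 1001100100110101011 → 1, fb=1
11: 0011001001101010111 → 0, fb=1
12: 0110010011010101111 → 0, fb=0
13: 1100100110101011110 → 1, fb=1
14: 1001001101010111101 → 1, fb=1
15: 0010011010101111011 → 0, fb=1
16: 0100110101011110111 → 0, fb=1
17: 1001101010111101111 → 1, fb=1
18: 0011010101111011111 → 0, fb=1
19: 0110101011110111111 → 0, fb=1
20: 1101010111101111111 → 1, fb=0
21: 1010101111011111110 → 1, fb=1
22: 0101011110111111101 → 0, fb=0
23: 1010111101111111010 → 1, fb=1
24: 0101111011111110101 → 0, fb=0
25: 1011110111111101010 → 1, fb=0
26: 0111101111111010100 → 0, fb=1
27: 1111011111110101001 → 1, fb=0
28: 1110111111101010010 → 1, fb=1
29: 1101111111010100101 → 1, fb=0
30: 1011111110101001010 → 1, fb=0
31: 0111111101010010100 → 0, fb=1
32: 1111111010100101001 → 1, fb=0
33: 1111110101001010010 → 1, fb=1
34: 1111101010010100101 → 1, fb=0
35: 1111010100101001010 → 1, fb=0
36: 1110101001010010100 → 1, fb=0
37: 1101010010100101000 → 1, fb=1
38: 1010100101001010001 → 1, fb=1
39: 0101001010010100011 → 0, fb=0
40: 1010010100101000110 → 1, fb=0
41: 0100101001010001100 → 0, fb=0
42: 1001010010100011000 → 1, fb=0
43: 0010100101000110000 → 0, fb=1
44: 0101001010001100001 → 0, fb=1
45: 1010010100011000011 → 1, fb=1
46: 0100101000110000111 → 0, fb=0
47: 1001010001100001110 → 1, fb=0
48: 0010100011000011100 → 0, fb=1
49: 0101000110000111001 → 0, fb=0
50: 1010001100001110010 → 1, fb=1
51: 0100011000011100101 → 0, fb=1
52: 1000110000111001011 → 1, fb=1
53: 0001100001110010111 → 0, fb=1
54: 0011000011100101111 → 0, fb=0

0101011001100110010011010101111011111110101001010010100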